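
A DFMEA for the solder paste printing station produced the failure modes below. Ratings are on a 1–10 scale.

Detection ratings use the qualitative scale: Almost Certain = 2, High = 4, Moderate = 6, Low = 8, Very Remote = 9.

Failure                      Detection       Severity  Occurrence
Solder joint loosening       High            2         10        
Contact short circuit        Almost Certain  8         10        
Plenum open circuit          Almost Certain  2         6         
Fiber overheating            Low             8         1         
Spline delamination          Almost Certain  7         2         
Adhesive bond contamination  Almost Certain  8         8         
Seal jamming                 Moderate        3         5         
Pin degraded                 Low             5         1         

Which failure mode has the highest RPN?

RPN = Severity × Occurrence × Detection:
  Solder joint loosening: 2 × 10 × 4 = 80
  Contact short circuit: 8 × 10 × 2 = 160
  Plenum open circuit: 2 × 6 × 2 = 24
  Fiber overheating: 8 × 1 × 8 = 64
  Spline delamination: 7 × 2 × 2 = 28
  Adhesive bond contamination: 8 × 8 × 2 = 128
  Seal jamming: 3 × 5 × 6 = 90
  Pin degraded: 5 × 1 × 8 = 40
Highest RPN is 160 → Contact short circuit.

Contact short circuit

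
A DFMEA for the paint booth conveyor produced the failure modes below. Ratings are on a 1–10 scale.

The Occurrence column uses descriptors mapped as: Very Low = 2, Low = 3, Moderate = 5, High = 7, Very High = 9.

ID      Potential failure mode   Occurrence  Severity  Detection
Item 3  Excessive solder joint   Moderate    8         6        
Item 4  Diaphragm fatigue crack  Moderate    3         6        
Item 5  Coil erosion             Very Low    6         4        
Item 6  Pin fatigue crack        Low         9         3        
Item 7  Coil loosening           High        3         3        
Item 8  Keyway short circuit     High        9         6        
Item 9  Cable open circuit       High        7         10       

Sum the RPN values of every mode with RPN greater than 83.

RPN = Severity × Occurrence × Detection:
  Item 3: 8 × 5 × 6 = 240
  Item 4: 3 × 5 × 6 = 90
  Item 5: 6 × 2 × 4 = 48
  Item 6: 9 × 3 × 3 = 81
  Item 7: 3 × 7 × 3 = 63
  Item 8: 9 × 7 × 6 = 378
  Item 9: 7 × 7 × 10 = 490
RPN > 83: Item 3 (240), Item 4 (90), Item 8 (378), Item 9 (490).
Sum: 240 + 90 + 378 + 490 = 1198.

1198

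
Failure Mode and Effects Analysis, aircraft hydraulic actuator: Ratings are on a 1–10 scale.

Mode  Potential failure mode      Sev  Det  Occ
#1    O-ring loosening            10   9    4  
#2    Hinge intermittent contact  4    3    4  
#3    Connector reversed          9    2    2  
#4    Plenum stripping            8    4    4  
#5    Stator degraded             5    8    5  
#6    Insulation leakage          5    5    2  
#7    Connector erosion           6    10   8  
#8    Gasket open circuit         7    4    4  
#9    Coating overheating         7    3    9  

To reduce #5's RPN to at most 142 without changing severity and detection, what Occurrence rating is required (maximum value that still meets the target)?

3

#5: S=5, O=5, D=8 → current RPN = 200.
Fixed product = 40. Need 40 × O ≤ 142, so O ≤ 142/40 = 3.55.
Maximum integer Occurrence rating = 3 (gives RPN 120; O=4 would give 160 > 142).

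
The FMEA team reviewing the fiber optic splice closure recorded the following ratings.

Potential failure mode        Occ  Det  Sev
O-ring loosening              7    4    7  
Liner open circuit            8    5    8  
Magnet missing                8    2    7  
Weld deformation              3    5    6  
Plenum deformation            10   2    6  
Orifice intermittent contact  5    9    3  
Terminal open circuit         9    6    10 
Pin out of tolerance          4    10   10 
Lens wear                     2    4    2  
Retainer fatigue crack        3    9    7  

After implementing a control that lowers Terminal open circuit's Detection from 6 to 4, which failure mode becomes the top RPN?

RPN = Severity × Occurrence × Detection:
  O-ring loosening: 7 × 7 × 4 = 196
  Liner open circuit: 8 × 8 × 5 = 320
  Magnet missing: 7 × 8 × 2 = 112
  Weld deformation: 6 × 3 × 5 = 90
  Plenum deformation: 6 × 10 × 2 = 120
  Orifice intermittent contact: 3 × 5 × 9 = 135
  Terminal open circuit: 10 × 9 × 6 = 540
  Pin out of tolerance: 10 × 4 × 10 = 400
  Lens wear: 2 × 2 × 4 = 16
  Retainer fatigue crack: 7 × 3 × 9 = 189
After action: Terminal open circuit → 10 × 9 × 4 = 360.
Revised RPNs: Pin out of tolerance=400, Terminal open circuit=360, Liner open circuit=320, O-ring loosening=196, Retainer fatigue crack=189, Orifice intermittent contact=135, Plenum deformation=120, Magnet missing=112, Weld deformation=90, Lens wear=16.
Highest is now Pin out of tolerance (400).

Pin out of tolerance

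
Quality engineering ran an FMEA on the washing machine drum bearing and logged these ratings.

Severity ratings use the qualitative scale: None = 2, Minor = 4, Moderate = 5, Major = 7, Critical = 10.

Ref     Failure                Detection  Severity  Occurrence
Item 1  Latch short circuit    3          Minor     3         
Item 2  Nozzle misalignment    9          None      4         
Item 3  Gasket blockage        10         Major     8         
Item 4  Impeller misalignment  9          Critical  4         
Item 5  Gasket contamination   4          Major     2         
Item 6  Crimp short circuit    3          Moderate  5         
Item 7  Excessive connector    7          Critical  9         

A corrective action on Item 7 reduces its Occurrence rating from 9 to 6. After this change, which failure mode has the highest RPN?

Item 3

RPN = Severity × Occurrence × Detection:
  Item 1: 4 × 3 × 3 = 36
  Item 2: 2 × 4 × 9 = 72
  Item 3: 7 × 8 × 10 = 560
  Item 4: 10 × 4 × 9 = 360
  Item 5: 7 × 2 × 4 = 56
  Item 6: 5 × 5 × 3 = 75
  Item 7: 10 × 9 × 7 = 630
After action: Item 7 → 10 × 6 × 7 = 420.
Revised RPNs: Item 3=560, Item 7=420, Item 4=360, Item 6=75, Item 2=72, Item 5=56, Item 1=36.
Highest is now Item 3 (560).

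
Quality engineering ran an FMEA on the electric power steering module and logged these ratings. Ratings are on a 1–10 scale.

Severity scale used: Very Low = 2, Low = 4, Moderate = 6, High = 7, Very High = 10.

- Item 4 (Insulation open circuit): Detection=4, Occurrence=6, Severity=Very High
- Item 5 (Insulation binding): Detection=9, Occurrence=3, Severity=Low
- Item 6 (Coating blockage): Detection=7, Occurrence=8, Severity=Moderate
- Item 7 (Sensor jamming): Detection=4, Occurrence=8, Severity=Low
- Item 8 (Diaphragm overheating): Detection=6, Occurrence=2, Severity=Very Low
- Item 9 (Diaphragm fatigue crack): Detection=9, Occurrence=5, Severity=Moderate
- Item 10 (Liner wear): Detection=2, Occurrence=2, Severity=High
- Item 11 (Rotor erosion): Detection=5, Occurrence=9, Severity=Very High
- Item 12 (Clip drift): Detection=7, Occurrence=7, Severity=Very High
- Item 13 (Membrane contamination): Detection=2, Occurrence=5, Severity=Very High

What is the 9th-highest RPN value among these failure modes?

RPN = Severity × Occurrence × Detection:
  Item 4: 10 × 6 × 4 = 240
  Item 5: 4 × 3 × 9 = 108
  Item 6: 6 × 8 × 7 = 336
  Item 7: 4 × 8 × 4 = 128
  Item 8: 2 × 2 × 6 = 24
  Item 9: 6 × 5 × 9 = 270
  Item 10: 7 × 2 × 2 = 28
  Item 11: 10 × 9 × 5 = 450
  Item 12: 10 × 7 × 7 = 490
  Item 13: 10 × 5 × 2 = 100
Sorted descending: 490, 450, 336, 270, 240, 128, 108, 100, 28, 24.
The 9th-highest RPN is 28 (Item 10).

28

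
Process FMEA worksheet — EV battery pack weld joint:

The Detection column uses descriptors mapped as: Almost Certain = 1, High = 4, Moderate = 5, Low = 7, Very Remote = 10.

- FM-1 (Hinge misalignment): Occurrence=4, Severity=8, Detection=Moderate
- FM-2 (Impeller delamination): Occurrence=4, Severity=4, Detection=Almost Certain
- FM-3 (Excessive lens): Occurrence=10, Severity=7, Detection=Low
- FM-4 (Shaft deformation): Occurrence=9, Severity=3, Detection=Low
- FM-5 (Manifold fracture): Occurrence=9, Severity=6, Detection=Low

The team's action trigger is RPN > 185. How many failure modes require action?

RPN = Severity × Occurrence × Detection:
  FM-1: 8 × 4 × 5 = 160
  FM-2: 4 × 4 × 1 = 16
  FM-3: 7 × 10 × 7 = 490
  FM-4: 3 × 9 × 7 = 189
  FM-5: 6 × 9 × 7 = 378
Modes with RPN > 185: FM-3 (490), FM-4 (189), FM-5 (378) → 3.

3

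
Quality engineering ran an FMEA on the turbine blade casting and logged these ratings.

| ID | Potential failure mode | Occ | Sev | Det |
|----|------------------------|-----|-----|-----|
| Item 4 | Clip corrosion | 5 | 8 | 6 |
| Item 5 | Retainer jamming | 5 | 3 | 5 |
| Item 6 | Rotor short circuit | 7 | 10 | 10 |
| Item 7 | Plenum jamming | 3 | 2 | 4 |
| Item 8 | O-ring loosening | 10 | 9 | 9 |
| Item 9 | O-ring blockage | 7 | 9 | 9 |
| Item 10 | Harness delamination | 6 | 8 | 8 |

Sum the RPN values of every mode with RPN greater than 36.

RPN = Severity × Occurrence × Detection:
  Item 4: 8 × 5 × 6 = 240
  Item 5: 3 × 5 × 5 = 75
  Item 6: 10 × 7 × 10 = 700
  Item 7: 2 × 3 × 4 = 24
  Item 8: 9 × 10 × 9 = 810
  Item 9: 9 × 7 × 9 = 567
  Item 10: 8 × 6 × 8 = 384
RPN > 36: Item 4 (240), Item 5 (75), Item 6 (700), Item 8 (810), Item 9 (567), Item 10 (384).
Sum: 240 + 75 + 700 + 810 + 567 + 384 = 2776.

2776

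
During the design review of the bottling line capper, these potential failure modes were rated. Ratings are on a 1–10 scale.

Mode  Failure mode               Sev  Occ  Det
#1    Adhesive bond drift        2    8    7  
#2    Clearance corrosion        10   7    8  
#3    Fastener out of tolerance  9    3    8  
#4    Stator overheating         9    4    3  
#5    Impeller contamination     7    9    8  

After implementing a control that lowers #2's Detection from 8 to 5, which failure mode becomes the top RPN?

RPN = Severity × Occurrence × Detection:
  #1: 2 × 8 × 7 = 112
  #2: 10 × 7 × 8 = 560
  #3: 9 × 3 × 8 = 216
  #4: 9 × 4 × 3 = 108
  #5: 7 × 9 × 8 = 504
After action: #2 → 10 × 7 × 5 = 350.
Revised RPNs: #5=504, #2=350, #3=216, #1=112, #4=108.
Highest is now #5 (504).

#5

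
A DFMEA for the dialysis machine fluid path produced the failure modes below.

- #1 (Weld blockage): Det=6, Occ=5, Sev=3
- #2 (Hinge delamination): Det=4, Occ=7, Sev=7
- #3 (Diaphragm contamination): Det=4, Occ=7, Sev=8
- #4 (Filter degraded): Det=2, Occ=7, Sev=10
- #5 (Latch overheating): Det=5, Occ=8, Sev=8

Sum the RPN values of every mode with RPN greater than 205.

RPN = Severity × Occurrence × Detection:
  #1: 3 × 5 × 6 = 90
  #2: 7 × 7 × 4 = 196
  #3: 8 × 7 × 4 = 224
  #4: 10 × 7 × 2 = 140
  #5: 8 × 8 × 5 = 320
RPN > 205: #3 (224), #5 (320).
Sum: 224 + 320 = 544.

544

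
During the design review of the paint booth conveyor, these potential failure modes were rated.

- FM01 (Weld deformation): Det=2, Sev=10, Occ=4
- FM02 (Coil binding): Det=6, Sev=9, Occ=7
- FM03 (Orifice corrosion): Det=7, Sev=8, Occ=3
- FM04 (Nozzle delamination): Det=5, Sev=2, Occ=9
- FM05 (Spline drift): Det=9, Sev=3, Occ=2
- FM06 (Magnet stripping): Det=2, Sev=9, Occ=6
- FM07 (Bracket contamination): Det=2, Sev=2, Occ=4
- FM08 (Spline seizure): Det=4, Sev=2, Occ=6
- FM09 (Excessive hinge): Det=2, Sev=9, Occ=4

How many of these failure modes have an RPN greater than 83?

4

RPN = Severity × Occurrence × Detection:
  FM01: 10 × 4 × 2 = 80
  FM02: 9 × 7 × 6 = 378
  FM03: 8 × 3 × 7 = 168
  FM04: 2 × 9 × 5 = 90
  FM05: 3 × 2 × 9 = 54
  FM06: 9 × 6 × 2 = 108
  FM07: 2 × 4 × 2 = 16
  FM08: 2 × 6 × 4 = 48
  FM09: 9 × 4 × 2 = 72
Modes with RPN > 83: FM02 (378), FM03 (168), FM04 (90), FM06 (108) → 4.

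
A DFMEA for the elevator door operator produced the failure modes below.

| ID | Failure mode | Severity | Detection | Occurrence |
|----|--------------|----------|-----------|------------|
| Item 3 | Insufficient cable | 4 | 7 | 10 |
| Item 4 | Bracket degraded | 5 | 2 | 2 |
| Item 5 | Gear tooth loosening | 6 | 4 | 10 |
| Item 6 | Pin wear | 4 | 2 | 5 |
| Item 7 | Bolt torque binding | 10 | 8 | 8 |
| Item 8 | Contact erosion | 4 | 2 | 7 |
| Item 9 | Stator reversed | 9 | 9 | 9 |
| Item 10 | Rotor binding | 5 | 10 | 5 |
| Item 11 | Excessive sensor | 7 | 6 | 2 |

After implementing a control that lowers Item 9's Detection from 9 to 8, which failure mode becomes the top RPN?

RPN = Severity × Occurrence × Detection:
  Item 3: 4 × 10 × 7 = 280
  Item 4: 5 × 2 × 2 = 20
  Item 5: 6 × 10 × 4 = 240
  Item 6: 4 × 5 × 2 = 40
  Item 7: 10 × 8 × 8 = 640
  Item 8: 4 × 7 × 2 = 56
  Item 9: 9 × 9 × 9 = 729
  Item 10: 5 × 5 × 10 = 250
  Item 11: 7 × 2 × 6 = 84
After action: Item 9 → 9 × 9 × 8 = 648.
Revised RPNs: Item 9=648, Item 7=640, Item 3=280, Item 10=250, Item 5=240, Item 11=84, Item 8=56, Item 6=40, Item 4=20.
Highest is now Item 9 (648).

Item 9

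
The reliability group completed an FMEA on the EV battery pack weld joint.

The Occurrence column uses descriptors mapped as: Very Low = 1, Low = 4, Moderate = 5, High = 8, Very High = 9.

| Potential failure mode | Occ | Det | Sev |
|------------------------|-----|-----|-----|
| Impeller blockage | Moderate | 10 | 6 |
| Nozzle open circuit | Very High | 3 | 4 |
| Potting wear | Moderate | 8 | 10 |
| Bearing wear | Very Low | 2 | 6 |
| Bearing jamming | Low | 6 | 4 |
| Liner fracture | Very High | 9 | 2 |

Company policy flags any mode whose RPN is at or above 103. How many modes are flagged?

RPN = Severity × Occurrence × Detection:
  Impeller blockage: 6 × 5 × 10 = 300
  Nozzle open circuit: 4 × 9 × 3 = 108
  Potting wear: 10 × 5 × 8 = 400
  Bearing wear: 6 × 1 × 2 = 12
  Bearing jamming: 4 × 4 × 6 = 96
  Liner fracture: 2 × 9 × 9 = 162
Modes with RPN ≥ 103: Impeller blockage (300), Nozzle open circuit (108), Potting wear (400), Liner fracture (162) → 4.

4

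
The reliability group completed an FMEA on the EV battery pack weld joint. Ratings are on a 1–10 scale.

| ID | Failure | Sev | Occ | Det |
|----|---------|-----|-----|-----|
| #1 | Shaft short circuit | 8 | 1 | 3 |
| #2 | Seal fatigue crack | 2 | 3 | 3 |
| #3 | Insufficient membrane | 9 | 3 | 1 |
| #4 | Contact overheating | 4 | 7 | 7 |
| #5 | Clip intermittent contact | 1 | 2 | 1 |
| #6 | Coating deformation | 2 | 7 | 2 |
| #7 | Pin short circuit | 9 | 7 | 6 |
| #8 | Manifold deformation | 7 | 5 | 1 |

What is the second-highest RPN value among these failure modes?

196

RPN = Severity × Occurrence × Detection:
  #1: 8 × 1 × 3 = 24
  #2: 2 × 3 × 3 = 18
  #3: 9 × 3 × 1 = 27
  #4: 4 × 7 × 7 = 196
  #5: 1 × 2 × 1 = 2
  #6: 2 × 7 × 2 = 28
  #7: 9 × 7 × 6 = 378
  #8: 7 × 5 × 1 = 35
Sorted descending: 378, 196, 35, 28, 27, 24, 18, 2.
The second-highest RPN is 196 (#4).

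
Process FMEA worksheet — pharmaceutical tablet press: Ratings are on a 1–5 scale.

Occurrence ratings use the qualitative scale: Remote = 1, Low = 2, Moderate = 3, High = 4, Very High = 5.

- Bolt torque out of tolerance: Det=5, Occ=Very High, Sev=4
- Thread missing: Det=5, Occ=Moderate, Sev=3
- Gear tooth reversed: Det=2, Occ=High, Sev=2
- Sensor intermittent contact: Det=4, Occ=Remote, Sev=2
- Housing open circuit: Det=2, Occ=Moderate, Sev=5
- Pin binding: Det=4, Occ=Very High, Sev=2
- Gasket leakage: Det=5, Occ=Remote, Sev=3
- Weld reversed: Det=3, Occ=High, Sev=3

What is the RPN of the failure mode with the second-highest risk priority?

RPN = Severity × Occurrence × Detection:
  Bolt torque out of tolerance: 4 × 5 × 5 = 100
  Thread missing: 3 × 3 × 5 = 45
  Gear tooth reversed: 2 × 4 × 2 = 16
  Sensor intermittent contact: 2 × 1 × 4 = 8
  Housing open circuit: 5 × 3 × 2 = 30
  Pin binding: 2 × 5 × 4 = 40
  Gasket leakage: 3 × 1 × 5 = 15
  Weld reversed: 3 × 4 × 3 = 36
Sorted descending: 100, 45, 40, 36, 30, 16, 15, 8.
The second-highest RPN is 45 (Thread missing).

45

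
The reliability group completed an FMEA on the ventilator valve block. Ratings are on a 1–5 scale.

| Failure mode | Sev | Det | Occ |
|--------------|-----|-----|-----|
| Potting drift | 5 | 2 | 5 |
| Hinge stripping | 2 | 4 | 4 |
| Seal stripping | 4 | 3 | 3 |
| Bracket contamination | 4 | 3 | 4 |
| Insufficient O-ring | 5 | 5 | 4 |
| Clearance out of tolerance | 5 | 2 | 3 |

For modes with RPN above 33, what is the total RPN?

RPN = Severity × Occurrence × Detection:
  Potting drift: 5 × 5 × 2 = 50
  Hinge stripping: 2 × 4 × 4 = 32
  Seal stripping: 4 × 3 × 3 = 36
  Bracket contamination: 4 × 4 × 3 = 48
  Insufficient O-ring: 5 × 4 × 5 = 100
  Clearance out of tolerance: 5 × 3 × 2 = 30
RPN > 33: Potting drift (50), Seal stripping (36), Bracket contamination (48), Insufficient O-ring (100).
Sum: 50 + 36 + 48 + 100 = 234.

234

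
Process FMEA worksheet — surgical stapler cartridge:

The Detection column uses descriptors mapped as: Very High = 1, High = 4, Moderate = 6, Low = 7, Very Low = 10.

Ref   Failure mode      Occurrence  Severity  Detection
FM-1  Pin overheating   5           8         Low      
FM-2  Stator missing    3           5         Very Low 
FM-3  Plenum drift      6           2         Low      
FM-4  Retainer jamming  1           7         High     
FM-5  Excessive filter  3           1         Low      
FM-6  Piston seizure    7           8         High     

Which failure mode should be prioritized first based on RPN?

RPN = Severity × Occurrence × Detection:
  FM-1: 8 × 5 × 7 = 280
  FM-2: 5 × 3 × 10 = 150
  FM-3: 2 × 6 × 7 = 84
  FM-4: 7 × 1 × 4 = 28
  FM-5: 1 × 3 × 7 = 21
  FM-6: 8 × 7 × 4 = 224
Highest RPN is 280 → FM-1.

FM-1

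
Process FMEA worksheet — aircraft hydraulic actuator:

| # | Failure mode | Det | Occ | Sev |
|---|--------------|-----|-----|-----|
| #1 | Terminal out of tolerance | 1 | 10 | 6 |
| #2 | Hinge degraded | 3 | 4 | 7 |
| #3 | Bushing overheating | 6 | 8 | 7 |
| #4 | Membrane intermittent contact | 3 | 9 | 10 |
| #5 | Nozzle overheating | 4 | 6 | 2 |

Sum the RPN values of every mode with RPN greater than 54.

750

RPN = Severity × Occurrence × Detection:
  #1: 6 × 10 × 1 = 60
  #2: 7 × 4 × 3 = 84
  #3: 7 × 8 × 6 = 336
  #4: 10 × 9 × 3 = 270
  #5: 2 × 6 × 4 = 48
RPN > 54: #1 (60), #2 (84), #3 (336), #4 (270).
Sum: 60 + 84 + 336 + 270 = 750.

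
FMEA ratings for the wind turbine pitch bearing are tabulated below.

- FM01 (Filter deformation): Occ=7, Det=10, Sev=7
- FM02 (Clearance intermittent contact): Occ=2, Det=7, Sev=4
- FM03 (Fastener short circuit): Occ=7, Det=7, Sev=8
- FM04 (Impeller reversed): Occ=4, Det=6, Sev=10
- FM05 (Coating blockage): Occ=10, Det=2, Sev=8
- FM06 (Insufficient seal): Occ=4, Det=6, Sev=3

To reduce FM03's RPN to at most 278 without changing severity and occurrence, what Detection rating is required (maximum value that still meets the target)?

4

FM03: S=8, O=7, D=7 → current RPN = 392.
Fixed product = 56. Need 56 × D ≤ 278, so D ≤ 278/56 = 4.96.
Maximum integer Detection rating = 4 (gives RPN 224; D=5 would give 280 > 278).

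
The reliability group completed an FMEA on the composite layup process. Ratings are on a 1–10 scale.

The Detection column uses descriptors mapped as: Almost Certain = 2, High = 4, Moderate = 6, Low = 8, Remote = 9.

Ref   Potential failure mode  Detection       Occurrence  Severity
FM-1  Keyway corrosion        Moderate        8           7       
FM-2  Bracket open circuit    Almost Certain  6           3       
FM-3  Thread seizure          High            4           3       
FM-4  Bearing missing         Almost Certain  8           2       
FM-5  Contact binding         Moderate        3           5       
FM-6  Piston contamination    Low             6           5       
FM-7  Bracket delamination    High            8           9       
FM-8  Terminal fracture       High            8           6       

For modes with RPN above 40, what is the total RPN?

1194

RPN = Severity × Occurrence × Detection:
  FM-1: 7 × 8 × 6 = 336
  FM-2: 3 × 6 × 2 = 36
  FM-3: 3 × 4 × 4 = 48
  FM-4: 2 × 8 × 2 = 32
  FM-5: 5 × 3 × 6 = 90
  FM-6: 5 × 6 × 8 = 240
  FM-7: 9 × 8 × 4 = 288
  FM-8: 6 × 8 × 4 = 192
RPN > 40: FM-1 (336), FM-3 (48), FM-5 (90), FM-6 (240), FM-7 (288), FM-8 (192).
Sum: 336 + 48 + 90 + 240 + 288 + 192 = 1194.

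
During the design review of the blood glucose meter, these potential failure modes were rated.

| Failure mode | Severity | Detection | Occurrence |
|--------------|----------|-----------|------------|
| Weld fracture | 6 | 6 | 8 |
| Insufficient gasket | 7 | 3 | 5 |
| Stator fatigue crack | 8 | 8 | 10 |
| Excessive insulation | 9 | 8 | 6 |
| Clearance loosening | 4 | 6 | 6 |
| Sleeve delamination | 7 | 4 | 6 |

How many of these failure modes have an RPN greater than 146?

RPN = Severity × Occurrence × Detection:
  Weld fracture: 6 × 8 × 6 = 288
  Insufficient gasket: 7 × 5 × 3 = 105
  Stator fatigue crack: 8 × 10 × 8 = 640
  Excessive insulation: 9 × 6 × 8 = 432
  Clearance loosening: 4 × 6 × 6 = 144
  Sleeve delamination: 7 × 6 × 4 = 168
Modes with RPN > 146: Weld fracture (288), Stator fatigue crack (640), Excessive insulation (432), Sleeve delamination (168) → 4.

4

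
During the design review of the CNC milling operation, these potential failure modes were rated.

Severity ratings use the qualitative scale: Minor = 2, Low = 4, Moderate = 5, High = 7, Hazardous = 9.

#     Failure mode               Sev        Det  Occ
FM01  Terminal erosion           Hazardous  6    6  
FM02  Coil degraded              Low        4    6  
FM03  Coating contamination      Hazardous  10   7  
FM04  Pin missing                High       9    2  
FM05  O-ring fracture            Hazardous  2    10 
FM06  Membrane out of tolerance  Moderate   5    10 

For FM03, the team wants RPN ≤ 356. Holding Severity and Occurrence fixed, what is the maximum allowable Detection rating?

FM03: S=9, O=7, D=10 → current RPN = 630.
Fixed product = 63. Need 63 × D ≤ 356, so D ≤ 356/63 = 5.65.
Maximum integer Detection rating = 5 (gives RPN 315; D=6 would give 378 > 356).

5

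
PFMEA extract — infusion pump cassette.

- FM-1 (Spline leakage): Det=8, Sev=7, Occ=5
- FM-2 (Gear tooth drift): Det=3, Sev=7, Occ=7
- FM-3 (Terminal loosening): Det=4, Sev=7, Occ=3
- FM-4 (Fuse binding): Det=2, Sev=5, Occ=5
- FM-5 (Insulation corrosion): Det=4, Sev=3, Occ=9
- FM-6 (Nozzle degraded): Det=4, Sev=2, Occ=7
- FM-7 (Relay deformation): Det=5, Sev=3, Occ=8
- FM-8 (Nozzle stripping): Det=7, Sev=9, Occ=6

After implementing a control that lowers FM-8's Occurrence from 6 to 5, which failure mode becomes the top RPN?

FM-8

RPN = Severity × Occurrence × Detection:
  FM-1: 7 × 5 × 8 = 280
  FM-2: 7 × 7 × 3 = 147
  FM-3: 7 × 3 × 4 = 84
  FM-4: 5 × 5 × 2 = 50
  FM-5: 3 × 9 × 4 = 108
  FM-6: 2 × 7 × 4 = 56
  FM-7: 3 × 8 × 5 = 120
  FM-8: 9 × 6 × 7 = 378
After action: FM-8 → 9 × 5 × 7 = 315.
Revised RPNs: FM-8=315, FM-1=280, FM-2=147, FM-7=120, FM-5=108, FM-3=84, FM-6=56, FM-4=50.
Highest is now FM-8 (315).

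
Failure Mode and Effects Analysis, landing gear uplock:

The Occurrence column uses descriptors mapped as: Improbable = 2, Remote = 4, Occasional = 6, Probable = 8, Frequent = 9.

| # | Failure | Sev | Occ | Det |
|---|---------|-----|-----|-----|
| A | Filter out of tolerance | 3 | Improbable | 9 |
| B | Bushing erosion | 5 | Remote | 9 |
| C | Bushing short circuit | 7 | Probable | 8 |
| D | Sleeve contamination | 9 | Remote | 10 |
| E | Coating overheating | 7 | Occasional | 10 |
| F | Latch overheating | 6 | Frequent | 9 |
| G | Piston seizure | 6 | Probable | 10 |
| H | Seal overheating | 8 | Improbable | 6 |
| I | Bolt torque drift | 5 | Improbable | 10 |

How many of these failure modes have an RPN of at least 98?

7

RPN = Severity × Occurrence × Detection:
  A: 3 × 2 × 9 = 54
  B: 5 × 4 × 9 = 180
  C: 7 × 8 × 8 = 448
  D: 9 × 4 × 10 = 360
  E: 7 × 6 × 10 = 420
  F: 6 × 9 × 9 = 486
  G: 6 × 8 × 10 = 480
  H: 8 × 2 × 6 = 96
  I: 5 × 2 × 10 = 100
Modes with RPN ≥ 98: B (180), C (448), D (360), E (420), F (486), G (480), I (100) → 7.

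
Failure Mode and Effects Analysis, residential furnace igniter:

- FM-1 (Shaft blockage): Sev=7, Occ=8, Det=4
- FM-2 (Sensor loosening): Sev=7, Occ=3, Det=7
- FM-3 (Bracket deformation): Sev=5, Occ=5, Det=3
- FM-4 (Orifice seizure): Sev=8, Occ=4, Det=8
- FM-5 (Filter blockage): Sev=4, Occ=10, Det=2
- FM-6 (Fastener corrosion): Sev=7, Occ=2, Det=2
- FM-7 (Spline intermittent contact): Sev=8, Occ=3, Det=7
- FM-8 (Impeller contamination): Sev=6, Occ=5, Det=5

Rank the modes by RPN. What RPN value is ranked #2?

224

RPN = Severity × Occurrence × Detection:
  FM-1: 7 × 8 × 4 = 224
  FM-2: 7 × 3 × 7 = 147
  FM-3: 5 × 5 × 3 = 75
  FM-4: 8 × 4 × 8 = 256
  FM-5: 4 × 10 × 2 = 80
  FM-6: 7 × 2 × 2 = 28
  FM-7: 8 × 3 × 7 = 168
  FM-8: 6 × 5 × 5 = 150
Sorted descending: 256, 224, 168, 150, 147, 80, 75, 28.
The second-highest RPN is 224 (FM-1).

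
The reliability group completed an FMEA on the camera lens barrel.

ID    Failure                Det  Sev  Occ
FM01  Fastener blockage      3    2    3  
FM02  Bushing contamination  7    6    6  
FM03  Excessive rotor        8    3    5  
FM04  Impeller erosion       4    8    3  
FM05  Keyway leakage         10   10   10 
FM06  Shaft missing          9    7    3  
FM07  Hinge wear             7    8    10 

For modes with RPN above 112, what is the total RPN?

RPN = Severity × Occurrence × Detection:
  FM01: 2 × 3 × 3 = 18
  FM02: 6 × 6 × 7 = 252
  FM03: 3 × 5 × 8 = 120
  FM04: 8 × 3 × 4 = 96
  FM05: 10 × 10 × 10 = 1000
  FM06: 7 × 3 × 9 = 189
  FM07: 8 × 10 × 7 = 560
RPN > 112: FM02 (252), FM03 (120), FM05 (1000), FM06 (189), FM07 (560).
Sum: 252 + 120 + 1000 + 189 + 560 = 2121.

2121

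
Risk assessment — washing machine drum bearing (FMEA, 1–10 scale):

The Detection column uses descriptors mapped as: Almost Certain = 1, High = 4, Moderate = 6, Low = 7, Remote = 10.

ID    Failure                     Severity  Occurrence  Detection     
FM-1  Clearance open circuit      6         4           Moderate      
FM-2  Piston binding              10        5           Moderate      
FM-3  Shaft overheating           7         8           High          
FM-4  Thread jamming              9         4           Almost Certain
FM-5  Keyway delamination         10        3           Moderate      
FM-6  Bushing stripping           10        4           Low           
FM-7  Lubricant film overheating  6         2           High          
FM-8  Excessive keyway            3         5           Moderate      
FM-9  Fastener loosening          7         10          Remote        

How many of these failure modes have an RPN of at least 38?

RPN = Severity × Occurrence × Detection:
  FM-1: 6 × 4 × 6 = 144
  FM-2: 10 × 5 × 6 = 300
  FM-3: 7 × 8 × 4 = 224
  FM-4: 9 × 4 × 1 = 36
  FM-5: 10 × 3 × 6 = 180
  FM-6: 10 × 4 × 7 = 280
  FM-7: 6 × 2 × 4 = 48
  FM-8: 3 × 5 × 6 = 90
  FM-9: 7 × 10 × 10 = 700
Modes with RPN ≥ 38: FM-1 (144), FM-2 (300), FM-3 (224), FM-5 (180), FM-6 (280), FM-7 (48), FM-8 (90), FM-9 (700) → 8.

8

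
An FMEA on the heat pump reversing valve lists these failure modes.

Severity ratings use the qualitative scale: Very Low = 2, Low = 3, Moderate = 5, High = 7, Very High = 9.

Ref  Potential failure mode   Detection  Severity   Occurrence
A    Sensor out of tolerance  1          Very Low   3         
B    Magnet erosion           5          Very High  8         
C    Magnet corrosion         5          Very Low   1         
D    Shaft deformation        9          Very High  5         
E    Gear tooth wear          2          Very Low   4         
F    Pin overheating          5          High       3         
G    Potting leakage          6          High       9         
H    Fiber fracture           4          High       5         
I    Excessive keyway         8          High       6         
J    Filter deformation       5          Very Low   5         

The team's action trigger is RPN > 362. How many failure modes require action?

2

RPN = Severity × Occurrence × Detection:
  A: 2 × 3 × 1 = 6
  B: 9 × 8 × 5 = 360
  C: 2 × 1 × 5 = 10
  D: 9 × 5 × 9 = 405
  E: 2 × 4 × 2 = 16
  F: 7 × 3 × 5 = 105
  G: 7 × 9 × 6 = 378
  H: 7 × 5 × 4 = 140
  I: 7 × 6 × 8 = 336
  J: 2 × 5 × 5 = 50
Modes with RPN > 362: D (405), G (378) → 2.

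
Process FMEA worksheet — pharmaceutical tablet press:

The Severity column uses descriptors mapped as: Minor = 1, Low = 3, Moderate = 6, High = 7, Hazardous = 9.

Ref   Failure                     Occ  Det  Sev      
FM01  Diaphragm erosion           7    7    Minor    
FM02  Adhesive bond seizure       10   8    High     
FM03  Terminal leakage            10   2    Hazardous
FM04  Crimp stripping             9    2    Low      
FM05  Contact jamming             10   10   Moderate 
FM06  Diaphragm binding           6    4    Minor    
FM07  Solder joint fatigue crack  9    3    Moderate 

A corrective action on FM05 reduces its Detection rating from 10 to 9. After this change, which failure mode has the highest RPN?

FM02

RPN = Severity × Occurrence × Detection:
  FM01: 1 × 7 × 7 = 49
  FM02: 7 × 10 × 8 = 560
  FM03: 9 × 10 × 2 = 180
  FM04: 3 × 9 × 2 = 54
  FM05: 6 × 10 × 10 = 600
  FM06: 1 × 6 × 4 = 24
  FM07: 6 × 9 × 3 = 162
After action: FM05 → 6 × 10 × 9 = 540.
Revised RPNs: FM02=560, FM05=540, FM03=180, FM07=162, FM04=54, FM01=49, FM06=24.
Highest is now FM02 (560).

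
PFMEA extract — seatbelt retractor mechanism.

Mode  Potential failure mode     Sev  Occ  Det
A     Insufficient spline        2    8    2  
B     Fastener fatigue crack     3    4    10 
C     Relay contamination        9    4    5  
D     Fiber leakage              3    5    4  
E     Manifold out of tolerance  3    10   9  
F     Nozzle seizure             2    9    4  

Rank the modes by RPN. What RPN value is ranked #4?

72

RPN = Severity × Occurrence × Detection:
  A: 2 × 8 × 2 = 32
  B: 3 × 4 × 10 = 120
  C: 9 × 4 × 5 = 180
  D: 3 × 5 × 4 = 60
  E: 3 × 10 × 9 = 270
  F: 2 × 9 × 4 = 72
Sorted descending: 270, 180, 120, 72, 60, 32.
The fourth-highest RPN is 72 (F).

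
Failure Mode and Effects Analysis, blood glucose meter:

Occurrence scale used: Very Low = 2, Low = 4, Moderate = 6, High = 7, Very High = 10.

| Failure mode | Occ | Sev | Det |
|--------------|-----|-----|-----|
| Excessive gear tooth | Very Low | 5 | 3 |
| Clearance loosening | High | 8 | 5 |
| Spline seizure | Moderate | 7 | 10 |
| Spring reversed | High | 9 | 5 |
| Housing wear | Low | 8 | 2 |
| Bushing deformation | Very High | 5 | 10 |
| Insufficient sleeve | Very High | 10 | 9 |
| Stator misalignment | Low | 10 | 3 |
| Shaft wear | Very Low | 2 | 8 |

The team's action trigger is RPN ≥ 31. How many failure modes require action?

RPN = Severity × Occurrence × Detection:
  Excessive gear tooth: 5 × 2 × 3 = 30
  Clearance loosening: 8 × 7 × 5 = 280
  Spline seizure: 7 × 6 × 10 = 420
  Spring reversed: 9 × 7 × 5 = 315
  Housing wear: 8 × 4 × 2 = 64
  Bushing deformation: 5 × 10 × 10 = 500
  Insufficient sleeve: 10 × 10 × 9 = 900
  Stator misalignment: 10 × 4 × 3 = 120
  Shaft wear: 2 × 2 × 8 = 32
Modes with RPN ≥ 31: Clearance loosening (280), Spline seizure (420), Spring reversed (315), Housing wear (64), Bushing deformation (500), Insufficient sleeve (900), Stator misalignment (120), Shaft wear (32) → 8.

8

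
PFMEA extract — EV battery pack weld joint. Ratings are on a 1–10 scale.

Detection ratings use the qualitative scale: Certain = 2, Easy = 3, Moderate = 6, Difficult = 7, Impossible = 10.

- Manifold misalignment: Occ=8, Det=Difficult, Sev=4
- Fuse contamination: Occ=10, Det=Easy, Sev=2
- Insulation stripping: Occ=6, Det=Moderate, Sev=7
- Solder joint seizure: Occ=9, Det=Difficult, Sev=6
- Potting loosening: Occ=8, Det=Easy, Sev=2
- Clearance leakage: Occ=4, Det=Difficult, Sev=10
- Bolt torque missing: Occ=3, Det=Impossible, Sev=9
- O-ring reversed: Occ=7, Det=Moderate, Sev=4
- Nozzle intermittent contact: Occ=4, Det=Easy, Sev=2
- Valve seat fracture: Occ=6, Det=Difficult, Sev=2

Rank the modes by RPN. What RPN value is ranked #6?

RPN = Severity × Occurrence × Detection:
  Manifold misalignment: 4 × 8 × 7 = 224
  Fuse contamination: 2 × 10 × 3 = 60
  Insulation stripping: 7 × 6 × 6 = 252
  Solder joint seizure: 6 × 9 × 7 = 378
  Potting loosening: 2 × 8 × 3 = 48
  Clearance leakage: 10 × 4 × 7 = 280
  Bolt torque missing: 9 × 3 × 10 = 270
  O-ring reversed: 4 × 7 × 6 = 168
  Nozzle intermittent contact: 2 × 4 × 3 = 24
  Valve seat fracture: 2 × 6 × 7 = 84
Sorted descending: 378, 280, 270, 252, 224, 168, 84, 60, 48, 24.
The sixth-highest RPN is 168 (O-ring reversed).

168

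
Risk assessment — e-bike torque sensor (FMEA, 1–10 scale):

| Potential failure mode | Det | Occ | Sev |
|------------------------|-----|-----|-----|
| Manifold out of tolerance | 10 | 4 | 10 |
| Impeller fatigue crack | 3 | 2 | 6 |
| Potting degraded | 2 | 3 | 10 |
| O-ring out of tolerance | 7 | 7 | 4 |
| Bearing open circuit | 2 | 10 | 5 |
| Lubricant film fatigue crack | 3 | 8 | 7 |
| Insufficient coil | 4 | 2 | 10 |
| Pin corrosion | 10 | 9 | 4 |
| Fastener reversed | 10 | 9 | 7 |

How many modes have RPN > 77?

7

RPN = Severity × Occurrence × Detection:
  Manifold out of tolerance: 10 × 4 × 10 = 400
  Impeller fatigue crack: 6 × 2 × 3 = 36
  Potting degraded: 10 × 3 × 2 = 60
  O-ring out of tolerance: 4 × 7 × 7 = 196
  Bearing open circuit: 5 × 10 × 2 = 100
  Lubricant film fatigue crack: 7 × 8 × 3 = 168
  Insufficient coil: 10 × 2 × 4 = 80
  Pin corrosion: 4 × 9 × 10 = 360
  Fastener reversed: 7 × 9 × 10 = 630
Modes with RPN > 77: Manifold out of tolerance (400), O-ring out of tolerance (196), Bearing open circuit (100), Lubricant film fatigue crack (168), Insufficient coil (80), Pin corrosion (360), Fastener reversed (630) → 7.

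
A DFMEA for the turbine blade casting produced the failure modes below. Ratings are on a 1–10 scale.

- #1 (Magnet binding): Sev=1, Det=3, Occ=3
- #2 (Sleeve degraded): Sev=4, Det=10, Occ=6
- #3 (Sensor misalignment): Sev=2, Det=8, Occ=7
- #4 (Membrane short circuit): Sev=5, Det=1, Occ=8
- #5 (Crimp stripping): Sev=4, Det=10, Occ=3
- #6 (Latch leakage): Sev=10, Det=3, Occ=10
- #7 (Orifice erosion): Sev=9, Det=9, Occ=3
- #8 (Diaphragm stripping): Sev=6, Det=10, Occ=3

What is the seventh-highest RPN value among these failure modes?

RPN = Severity × Occurrence × Detection:
  #1: 1 × 3 × 3 = 9
  #2: 4 × 6 × 10 = 240
  #3: 2 × 7 × 8 = 112
  #4: 5 × 8 × 1 = 40
  #5: 4 × 3 × 10 = 120
  #6: 10 × 10 × 3 = 300
  #7: 9 × 3 × 9 = 243
  #8: 6 × 3 × 10 = 180
Sorted descending: 300, 243, 240, 180, 120, 112, 40, 9.
The seventh-highest RPN is 40 (#4).

40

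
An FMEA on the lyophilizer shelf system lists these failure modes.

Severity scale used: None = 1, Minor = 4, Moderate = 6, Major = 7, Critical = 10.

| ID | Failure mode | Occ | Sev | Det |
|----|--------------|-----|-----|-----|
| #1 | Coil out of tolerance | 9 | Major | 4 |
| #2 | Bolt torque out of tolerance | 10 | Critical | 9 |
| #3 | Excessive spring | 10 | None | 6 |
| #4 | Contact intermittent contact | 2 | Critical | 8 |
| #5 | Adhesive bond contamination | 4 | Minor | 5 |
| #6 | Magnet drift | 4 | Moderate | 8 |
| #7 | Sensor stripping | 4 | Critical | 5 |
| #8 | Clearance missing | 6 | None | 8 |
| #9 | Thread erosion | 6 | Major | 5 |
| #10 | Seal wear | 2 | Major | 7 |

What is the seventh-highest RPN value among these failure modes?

98

RPN = Severity × Occurrence × Detection:
  #1: 7 × 9 × 4 = 252
  #2: 10 × 10 × 9 = 900
  #3: 1 × 10 × 6 = 60
  #4: 10 × 2 × 8 = 160
  #5: 4 × 4 × 5 = 80
  #6: 6 × 4 × 8 = 192
  #7: 10 × 4 × 5 = 200
  #8: 1 × 6 × 8 = 48
  #9: 7 × 6 × 5 = 210
  #10: 7 × 2 × 7 = 98
Sorted descending: 900, 252, 210, 200, 192, 160, 98, 80, 60, 48.
The seventh-highest RPN is 98 (#10).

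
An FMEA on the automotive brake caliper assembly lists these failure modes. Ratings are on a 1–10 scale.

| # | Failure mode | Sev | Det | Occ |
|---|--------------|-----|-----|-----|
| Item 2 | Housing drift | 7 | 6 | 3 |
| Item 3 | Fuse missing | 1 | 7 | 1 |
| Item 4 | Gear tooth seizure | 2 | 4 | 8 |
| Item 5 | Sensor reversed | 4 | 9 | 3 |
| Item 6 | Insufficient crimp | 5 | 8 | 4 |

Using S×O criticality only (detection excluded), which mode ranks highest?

Criticality = Severity × Occurrence:
  Item 2: 7 × 3 = 21
  Item 3: 1 × 1 = 1
  Item 4: 2 × 8 = 16
  Item 5: 4 × 3 = 12
  Item 6: 5 × 4 = 20
Highest criticality is 21 → Item 2.

Item 2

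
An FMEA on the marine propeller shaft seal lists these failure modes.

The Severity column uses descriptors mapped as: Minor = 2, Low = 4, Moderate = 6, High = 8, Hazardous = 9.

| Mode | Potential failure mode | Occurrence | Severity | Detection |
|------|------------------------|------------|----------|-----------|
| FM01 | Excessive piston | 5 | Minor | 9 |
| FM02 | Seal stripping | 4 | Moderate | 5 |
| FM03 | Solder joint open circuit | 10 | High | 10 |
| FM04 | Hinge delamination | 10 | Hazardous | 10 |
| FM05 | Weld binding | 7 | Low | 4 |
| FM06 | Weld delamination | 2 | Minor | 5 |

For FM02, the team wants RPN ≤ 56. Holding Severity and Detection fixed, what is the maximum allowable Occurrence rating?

FM02: S=6, O=4, D=5 → current RPN = 120.
Fixed product = 30. Need 30 × O ≤ 56, so O ≤ 56/30 = 1.87.
Maximum integer Occurrence rating = 1 (gives RPN 30; O=2 would give 60 > 56).

1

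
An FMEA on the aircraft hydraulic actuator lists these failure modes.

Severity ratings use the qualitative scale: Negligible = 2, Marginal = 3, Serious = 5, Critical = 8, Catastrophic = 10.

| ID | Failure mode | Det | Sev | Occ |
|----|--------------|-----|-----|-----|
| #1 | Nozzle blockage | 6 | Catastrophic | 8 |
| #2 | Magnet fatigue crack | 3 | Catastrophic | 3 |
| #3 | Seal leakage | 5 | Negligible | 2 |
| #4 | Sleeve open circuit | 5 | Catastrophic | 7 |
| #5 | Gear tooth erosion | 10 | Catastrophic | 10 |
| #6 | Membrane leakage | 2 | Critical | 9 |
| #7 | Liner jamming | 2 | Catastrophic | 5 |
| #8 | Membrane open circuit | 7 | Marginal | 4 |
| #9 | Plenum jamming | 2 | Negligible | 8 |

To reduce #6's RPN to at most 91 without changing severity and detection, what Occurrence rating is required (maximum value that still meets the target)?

5

#6: S=8, O=9, D=2 → current RPN = 144.
Fixed product = 16. Need 16 × O ≤ 91, so O ≤ 91/16 = 5.69.
Maximum integer Occurrence rating = 5 (gives RPN 80; O=6 would give 96 > 91).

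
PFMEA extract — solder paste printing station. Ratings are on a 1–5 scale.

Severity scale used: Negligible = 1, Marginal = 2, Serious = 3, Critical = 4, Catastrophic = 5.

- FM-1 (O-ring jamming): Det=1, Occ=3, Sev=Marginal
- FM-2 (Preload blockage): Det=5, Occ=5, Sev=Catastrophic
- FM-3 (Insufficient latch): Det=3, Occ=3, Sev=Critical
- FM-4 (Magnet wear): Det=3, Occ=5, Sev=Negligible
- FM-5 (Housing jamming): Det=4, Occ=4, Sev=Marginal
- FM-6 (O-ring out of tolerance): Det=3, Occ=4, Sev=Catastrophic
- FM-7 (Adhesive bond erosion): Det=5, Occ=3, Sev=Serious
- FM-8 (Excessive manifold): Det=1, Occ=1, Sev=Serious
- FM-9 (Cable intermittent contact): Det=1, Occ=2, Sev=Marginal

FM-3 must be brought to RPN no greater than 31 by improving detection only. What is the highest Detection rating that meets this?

2

FM-3: S=4, O=3, D=3 → current RPN = 36.
Fixed product = 12. Need 12 × D ≤ 31, so D ≤ 31/12 = 2.58.
Maximum integer Detection rating = 2 (gives RPN 24; D=3 would give 36 > 31).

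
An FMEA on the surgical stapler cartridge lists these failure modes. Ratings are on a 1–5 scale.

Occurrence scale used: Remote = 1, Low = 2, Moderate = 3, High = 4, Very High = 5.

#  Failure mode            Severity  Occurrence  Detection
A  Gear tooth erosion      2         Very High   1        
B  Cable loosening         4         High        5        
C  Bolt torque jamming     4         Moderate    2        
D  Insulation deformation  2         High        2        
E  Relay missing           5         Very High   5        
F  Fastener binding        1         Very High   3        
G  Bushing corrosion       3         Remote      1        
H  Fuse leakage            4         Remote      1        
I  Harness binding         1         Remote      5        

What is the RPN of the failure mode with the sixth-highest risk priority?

RPN = Severity × Occurrence × Detection:
  A: 2 × 5 × 1 = 10
  B: 4 × 4 × 5 = 80
  C: 4 × 3 × 2 = 24
  D: 2 × 4 × 2 = 16
  E: 5 × 5 × 5 = 125
  F: 1 × 5 × 3 = 15
  G: 3 × 1 × 1 = 3
  H: 4 × 1 × 1 = 4
  I: 1 × 1 × 5 = 5
Sorted descending: 125, 80, 24, 16, 15, 10, 5, 4, 3.
The sixth-highest RPN is 10 (A).

10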